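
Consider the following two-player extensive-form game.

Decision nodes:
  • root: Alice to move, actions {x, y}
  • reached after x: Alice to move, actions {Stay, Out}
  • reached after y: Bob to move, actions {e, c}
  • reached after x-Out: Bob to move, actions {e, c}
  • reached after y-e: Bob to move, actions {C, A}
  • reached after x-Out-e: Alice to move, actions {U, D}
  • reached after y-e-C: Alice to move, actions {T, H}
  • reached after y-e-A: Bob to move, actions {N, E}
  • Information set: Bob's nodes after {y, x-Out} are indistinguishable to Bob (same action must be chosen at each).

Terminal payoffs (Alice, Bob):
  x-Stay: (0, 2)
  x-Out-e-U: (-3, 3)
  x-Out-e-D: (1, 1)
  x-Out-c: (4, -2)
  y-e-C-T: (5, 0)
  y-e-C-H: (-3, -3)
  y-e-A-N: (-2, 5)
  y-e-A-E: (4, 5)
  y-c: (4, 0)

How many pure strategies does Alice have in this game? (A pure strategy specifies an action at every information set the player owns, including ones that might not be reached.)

Alice owns the root with actions {x, y} — two choices.
Alice owns the node after x with actions {Stay, Out} — two choices.
Alice owns the node after x-Out-e with actions {U, D} — two choices.
Alice owns the node after y-e-C with actions {T, H} — two choices.
A pure strategy fixes one action at each information set independently, so the count is the product 2 × 2 × 2 × 2 = 16.
(For reference, Bob has 8 pure strategies, giving a 16×8 normal-form matrix.)

16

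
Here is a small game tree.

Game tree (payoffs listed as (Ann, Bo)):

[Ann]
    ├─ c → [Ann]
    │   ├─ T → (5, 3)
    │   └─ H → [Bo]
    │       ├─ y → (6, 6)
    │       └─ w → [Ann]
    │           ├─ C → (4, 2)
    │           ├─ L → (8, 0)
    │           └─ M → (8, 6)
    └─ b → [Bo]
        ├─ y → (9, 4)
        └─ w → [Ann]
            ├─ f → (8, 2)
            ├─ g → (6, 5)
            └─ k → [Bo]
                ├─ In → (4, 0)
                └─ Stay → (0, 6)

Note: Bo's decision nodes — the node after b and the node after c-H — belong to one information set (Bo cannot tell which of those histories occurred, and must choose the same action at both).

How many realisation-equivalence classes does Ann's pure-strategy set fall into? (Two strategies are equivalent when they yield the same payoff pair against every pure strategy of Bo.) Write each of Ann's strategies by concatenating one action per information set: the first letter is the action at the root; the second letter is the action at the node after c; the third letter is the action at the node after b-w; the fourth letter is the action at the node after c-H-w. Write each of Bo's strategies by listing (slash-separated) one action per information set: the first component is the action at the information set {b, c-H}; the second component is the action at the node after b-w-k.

7

Ann has 36 pure strategies: cTfC, cTfL, cTfM, cTgC, cTgL, cTgM, cTkC, cTkL, cTkM, cHfC, cHfL, cHfM, cHgC, cHgL, cHgM, cHkC, cHkL, cHkM, bTfC, bTfL, bTfM, bTgC, bTgL, bTgM, bTkC, bTkL, bTkM, bHfC, bHfL, bHfM, bHgC, bHgL, bHgM, bHkC, bHkL, bHkM. Columns: y/In, y/Stay, w/In, w/Stay.
{cTfC, cTfL, cTfM, cTgC, cTgL, cTgM, cTkC, cTkL, cTkM} → row (5,3) (5,3) (5,3) (5,3)
{cHfC, cHgC, cHkC} → row (6,6) (6,6) (4,2) (4,2)
{cHfL, cHgL, cHkL} → row (6,6) (6,6) (8,0) (8,0)
{cHfM, cHgM, cHkM} → row (6,6) (6,6) (8,6) (8,6)
{bTfC, bTfL, bTfM, bHfC, bHfL, bHfM} → row (9,4) (9,4) (8,2) (8,2)
{bTgC, bTgL, bTgM, bHgC, bHgL, bHgM} → row (9,4) (9,4) (6,5) (6,5)
{bTkC, bTkL, bTkM, bHkC, bHkL, bHkM} → row (9,4) (9,4) (4,0) (0,6)
That's 7 distinct rows out of 36 strategies.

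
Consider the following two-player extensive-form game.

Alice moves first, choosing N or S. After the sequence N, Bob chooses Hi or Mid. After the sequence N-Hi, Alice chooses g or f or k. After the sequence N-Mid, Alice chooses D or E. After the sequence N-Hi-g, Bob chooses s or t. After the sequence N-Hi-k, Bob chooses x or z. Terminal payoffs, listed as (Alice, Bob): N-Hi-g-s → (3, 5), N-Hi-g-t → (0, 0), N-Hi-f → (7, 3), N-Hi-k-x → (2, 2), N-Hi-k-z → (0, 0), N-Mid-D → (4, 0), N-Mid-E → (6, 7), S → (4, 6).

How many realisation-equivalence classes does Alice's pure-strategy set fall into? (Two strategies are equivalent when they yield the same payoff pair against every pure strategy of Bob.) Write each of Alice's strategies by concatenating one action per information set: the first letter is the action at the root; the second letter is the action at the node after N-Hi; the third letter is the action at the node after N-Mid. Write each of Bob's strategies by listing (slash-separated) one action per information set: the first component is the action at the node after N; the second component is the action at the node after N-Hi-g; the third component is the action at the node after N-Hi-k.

7

Alice has 12 pure strategies: NgD, NgE, NfD, NfE, NkD, NkE, SgD, SgE, SfD, SfE, SkD, SkE. Columns: Hi/s/x, Hi/s/z, Hi/t/x, Hi/t/z, Mid/s/x, Mid/s/z, Mid/t/x, Mid/t/z.
{NgD} → row (3,5) (3,5) (0,0) (0,0) (4,0) (4,0) (4,0) (4,0)
{NgE} → row (3,5) (3,5) (0,0) (0,0) (6,7) (6,7) (6,7) (6,7)
{NfD} → row (7,3) (7,3) (7,3) (7,3) (4,0) (4,0) (4,0) (4,0)
{NfE} → row (7,3) (7,3) (7,3) (7,3) (6,7) (6,7) (6,7) (6,7)
{NkD} → row (2,2) (0,0) (2,2) (0,0) (4,0) (4,0) (4,0) (4,0)
{NkE} → row (2,2) (0,0) (2,2) (0,0) (6,7) (6,7) (6,7) (6,7)
{SgD, SgE, SfD, SfE, SkD, SkE} → row (4,6) (4,6) (4,6) (4,6) (4,6) (4,6) (4,6) (4,6)
That's 7 distinct rows out of 12 strategies.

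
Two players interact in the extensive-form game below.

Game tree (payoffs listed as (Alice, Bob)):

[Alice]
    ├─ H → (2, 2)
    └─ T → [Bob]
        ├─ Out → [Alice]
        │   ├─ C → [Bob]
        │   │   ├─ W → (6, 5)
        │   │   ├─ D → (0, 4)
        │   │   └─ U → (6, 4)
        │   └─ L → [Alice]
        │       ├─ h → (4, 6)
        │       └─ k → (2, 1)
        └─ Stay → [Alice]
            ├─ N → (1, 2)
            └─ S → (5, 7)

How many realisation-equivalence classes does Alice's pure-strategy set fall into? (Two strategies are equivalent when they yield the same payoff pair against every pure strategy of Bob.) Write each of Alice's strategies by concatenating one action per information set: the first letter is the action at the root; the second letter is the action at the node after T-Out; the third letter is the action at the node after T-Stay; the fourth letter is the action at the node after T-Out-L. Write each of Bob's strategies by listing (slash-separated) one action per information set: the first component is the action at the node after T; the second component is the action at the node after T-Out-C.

7

Alice has 16 pure strategies: HCNh, HCNk, HCSh, HCSk, HLNh, HLNk, HLSh, HLSk, TCNh, TCNk, TCSh, TCSk, TLNh, TLNk, TLSh, TLSk. Columns: Out/W, Out/D, Out/U, Stay/W, Stay/D, Stay/U.
{HCNh, HCNk, HCSh, HCSk, HLNh, HLNk, HLSh, HLSk} → row (2,2) (2,2) (2,2) (2,2) (2,2) (2,2)
{TCNh, TCNk} → row (6,5) (0,4) (6,4) (1,2) (1,2) (1,2)
{TCSh, TCSk} → row (6,5) (0,4) (6,4) (5,7) (5,7) (5,7)
{TLNh} → row (4,6) (4,6) (4,6) (1,2) (1,2) (1,2)
{TLNk} → row (2,1) (2,1) (2,1) (1,2) (1,2) (1,2)
{TLSh} → row (4,6) (4,6) (4,6) (5,7) (5,7) (5,7)
{TLSk} → row (2,1) (2,1) (2,1) (5,7) (5,7) (5,7)
That's 7 distinct rows out of 16 strategies.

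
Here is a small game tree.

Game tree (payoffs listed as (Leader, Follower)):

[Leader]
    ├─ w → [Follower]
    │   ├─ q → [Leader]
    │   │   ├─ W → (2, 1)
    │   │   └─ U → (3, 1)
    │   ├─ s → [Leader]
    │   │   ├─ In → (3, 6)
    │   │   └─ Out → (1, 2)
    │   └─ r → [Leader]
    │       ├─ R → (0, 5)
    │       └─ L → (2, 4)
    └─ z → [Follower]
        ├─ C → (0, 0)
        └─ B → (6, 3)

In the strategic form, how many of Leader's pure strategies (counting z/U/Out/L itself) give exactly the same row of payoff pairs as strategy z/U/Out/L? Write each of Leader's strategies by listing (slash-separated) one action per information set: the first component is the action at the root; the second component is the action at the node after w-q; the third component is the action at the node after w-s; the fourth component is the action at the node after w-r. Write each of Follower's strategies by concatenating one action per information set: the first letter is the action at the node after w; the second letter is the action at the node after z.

8

Row for z/U/Out/L (columns qC, qB, sC, sB, rC, rB): (0,0) (6,3) (0,0) (6,3) (0,0) (6,3).
Under z/U/Out/L, Leader's choice at the node after w-q and at the node after w-s and at the node after w-r can never be reached regardless of what Follower does, so varying those choices leaves every outcome unchanged.
Holding the reachable choices fixed and varying the unreachable ones freely already gives 2 × 2 × 2 = 8 equivalent strategies.
No other strategy reproduces this row, so those 8 are the full class: z/W/In/R, z/W/In/L, z/W/Out/R, z/W/Out/L, z/U/In/R, z/U/In/L, z/U/Out/R, z/U/Out/L.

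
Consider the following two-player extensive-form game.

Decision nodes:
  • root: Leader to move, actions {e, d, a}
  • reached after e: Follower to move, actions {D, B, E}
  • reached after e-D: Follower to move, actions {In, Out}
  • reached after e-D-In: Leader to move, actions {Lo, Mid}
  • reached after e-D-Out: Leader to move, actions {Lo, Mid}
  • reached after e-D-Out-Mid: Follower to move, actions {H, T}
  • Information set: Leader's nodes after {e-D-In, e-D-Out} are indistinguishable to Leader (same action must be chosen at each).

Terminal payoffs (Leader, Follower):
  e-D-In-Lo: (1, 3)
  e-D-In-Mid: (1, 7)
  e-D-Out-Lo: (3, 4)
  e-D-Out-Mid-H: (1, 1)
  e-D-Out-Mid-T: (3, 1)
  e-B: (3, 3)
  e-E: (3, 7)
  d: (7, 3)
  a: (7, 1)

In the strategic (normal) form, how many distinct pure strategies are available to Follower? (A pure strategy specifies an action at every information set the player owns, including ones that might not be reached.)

Follower owns the node after e with actions {D, B, E} — three choices.
Follower owns the node after e-D with actions {In, Out} — two choices.
Follower owns the node after e-D-Out-Mid with actions {H, T} — two choices.
A pure strategy fixes one action at each information set independently, so the count is the product 3 × 2 × 2 = 12.

12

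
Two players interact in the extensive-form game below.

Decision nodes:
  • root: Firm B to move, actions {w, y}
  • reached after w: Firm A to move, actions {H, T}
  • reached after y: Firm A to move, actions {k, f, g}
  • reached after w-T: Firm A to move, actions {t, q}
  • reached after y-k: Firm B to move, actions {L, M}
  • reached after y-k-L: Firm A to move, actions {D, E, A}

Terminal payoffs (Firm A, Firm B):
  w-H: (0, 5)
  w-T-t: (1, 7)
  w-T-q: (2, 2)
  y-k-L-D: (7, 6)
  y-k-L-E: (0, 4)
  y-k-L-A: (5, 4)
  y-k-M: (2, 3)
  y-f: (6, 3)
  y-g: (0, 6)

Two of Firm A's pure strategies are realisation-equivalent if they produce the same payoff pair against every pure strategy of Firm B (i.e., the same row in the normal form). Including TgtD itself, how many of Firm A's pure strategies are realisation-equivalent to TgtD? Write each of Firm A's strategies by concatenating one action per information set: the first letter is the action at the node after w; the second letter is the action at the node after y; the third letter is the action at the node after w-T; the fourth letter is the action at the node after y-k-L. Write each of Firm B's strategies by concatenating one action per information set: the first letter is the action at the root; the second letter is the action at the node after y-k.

3

Row for TgtD (columns wL, wM, yL, yM): (1,7) (1,7) (0,6) (0,6).
Under TgtD, Firm A's choice at the node after y-k-L can never be reached regardless of what Firm B does, so varying those choices leaves every outcome unchanged.
Holding the reachable choices fixed and varying the unreachable one freely already gives 3 equivalent strategies.
No other strategy reproduces this row, so those 3 are the full class: TgtD, TgtE, TgtA.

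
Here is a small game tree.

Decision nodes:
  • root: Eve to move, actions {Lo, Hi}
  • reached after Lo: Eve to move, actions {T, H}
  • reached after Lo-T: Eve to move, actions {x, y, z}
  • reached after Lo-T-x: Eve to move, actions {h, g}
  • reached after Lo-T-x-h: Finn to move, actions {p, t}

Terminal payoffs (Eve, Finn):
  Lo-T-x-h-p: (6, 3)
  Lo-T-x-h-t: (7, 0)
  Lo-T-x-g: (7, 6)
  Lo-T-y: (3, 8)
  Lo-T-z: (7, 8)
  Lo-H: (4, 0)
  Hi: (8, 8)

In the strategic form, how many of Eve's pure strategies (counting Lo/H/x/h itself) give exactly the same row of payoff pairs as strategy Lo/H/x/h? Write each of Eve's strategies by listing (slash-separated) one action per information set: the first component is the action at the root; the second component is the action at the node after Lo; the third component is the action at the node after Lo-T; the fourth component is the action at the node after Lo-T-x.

Row for Lo/H/x/h (columns p, t): (4,0) (4,0).
Under Lo/H/x/h, Eve's choice at the node after Lo-T and at the node after Lo-T-x can never be reached regardless of what Finn does, so varying those choices leaves every outcome unchanged.
Holding the reachable choices fixed and varying the unreachable ones freely already gives 3 × 2 = 6 equivalent strategies.
No other strategy reproduces this row, so those 6 are the full class: Lo/H/x/h, Lo/H/x/g, Lo/H/y/h, Lo/H/y/g, Lo/H/z/h, Lo/H/z/g.

6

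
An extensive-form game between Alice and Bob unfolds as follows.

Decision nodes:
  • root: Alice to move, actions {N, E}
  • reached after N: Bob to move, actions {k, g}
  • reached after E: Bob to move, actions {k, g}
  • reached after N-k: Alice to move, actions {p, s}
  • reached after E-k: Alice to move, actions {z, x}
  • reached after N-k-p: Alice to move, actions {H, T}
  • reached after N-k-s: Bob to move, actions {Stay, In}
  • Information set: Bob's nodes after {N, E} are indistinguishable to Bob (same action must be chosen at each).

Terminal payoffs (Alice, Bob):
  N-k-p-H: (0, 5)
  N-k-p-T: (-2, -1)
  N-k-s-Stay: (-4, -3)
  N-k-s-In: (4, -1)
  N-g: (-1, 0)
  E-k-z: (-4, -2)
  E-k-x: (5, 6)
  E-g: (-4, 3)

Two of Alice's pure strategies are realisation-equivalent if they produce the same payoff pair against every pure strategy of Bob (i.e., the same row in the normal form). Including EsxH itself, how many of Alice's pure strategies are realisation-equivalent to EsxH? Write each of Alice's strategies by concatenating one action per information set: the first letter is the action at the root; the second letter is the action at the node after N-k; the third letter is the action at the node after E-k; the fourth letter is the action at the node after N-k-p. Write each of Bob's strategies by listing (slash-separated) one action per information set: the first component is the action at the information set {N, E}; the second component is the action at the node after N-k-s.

4

Row for EsxH (columns k/Stay, k/In, g/Stay, g/In): (5,6) (5,6) (-4,3) (-4,3).
Under EsxH, Alice's choice at the node after N-k and at the node after N-k-p can never be reached regardless of what Bob does, so varying those choices leaves every outcome unchanged.
Holding the reachable choices fixed and varying the unreachable ones freely already gives 2 × 2 = 4 equivalent strategies.
No other strategy reproduces this row, so those 4 are the full class: EpxH, EpxT, EsxH, EsxT.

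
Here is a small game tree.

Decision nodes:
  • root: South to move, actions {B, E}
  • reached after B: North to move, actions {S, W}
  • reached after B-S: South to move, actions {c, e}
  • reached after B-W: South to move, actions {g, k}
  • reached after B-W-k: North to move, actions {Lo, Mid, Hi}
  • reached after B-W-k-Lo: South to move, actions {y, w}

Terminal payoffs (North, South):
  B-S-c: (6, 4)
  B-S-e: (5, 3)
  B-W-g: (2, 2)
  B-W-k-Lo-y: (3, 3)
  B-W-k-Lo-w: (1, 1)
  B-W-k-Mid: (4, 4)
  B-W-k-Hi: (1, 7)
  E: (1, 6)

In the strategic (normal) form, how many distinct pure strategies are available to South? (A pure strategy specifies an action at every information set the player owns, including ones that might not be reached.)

South owns the root with actions {B, E} — two choices.
South owns the node after B-S with actions {c, e} — two choices.
South owns the node after B-W with actions {g, k} — two choices.
South owns the node after B-W-k-Lo with actions {y, w} — two choices.
A pure strategy fixes one action at each information set independently, so the count is the product 2 × 2 × 2 × 2 = 16.

16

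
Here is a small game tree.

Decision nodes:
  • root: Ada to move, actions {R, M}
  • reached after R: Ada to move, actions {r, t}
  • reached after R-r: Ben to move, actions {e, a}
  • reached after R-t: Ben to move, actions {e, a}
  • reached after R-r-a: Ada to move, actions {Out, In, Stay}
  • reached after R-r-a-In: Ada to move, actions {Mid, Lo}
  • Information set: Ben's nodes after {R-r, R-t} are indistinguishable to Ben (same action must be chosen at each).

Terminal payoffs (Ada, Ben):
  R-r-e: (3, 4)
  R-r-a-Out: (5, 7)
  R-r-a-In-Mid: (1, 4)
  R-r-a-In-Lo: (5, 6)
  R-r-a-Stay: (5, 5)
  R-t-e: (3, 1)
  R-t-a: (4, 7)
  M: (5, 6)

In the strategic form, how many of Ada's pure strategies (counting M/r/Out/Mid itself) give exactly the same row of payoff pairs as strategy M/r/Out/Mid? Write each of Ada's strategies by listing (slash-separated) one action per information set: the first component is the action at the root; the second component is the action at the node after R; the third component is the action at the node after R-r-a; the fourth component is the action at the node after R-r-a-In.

12

Row for M/r/Out/Mid (columns e, a): (5,6) (5,6).
Under M/r/Out/Mid, Ada's choice at the node after R and at the node after R-r-a and at the node after R-r-a-In can never be reached regardless of what Ben does, so varying those choices leaves every outcome unchanged.
Holding the reachable choices fixed and varying the unreachable ones freely already gives 2 × 3 × 2 = 12 equivalent strategies.
No other strategy reproduces this row, so those 12 are the full class: M/r/Out/Mid, M/r/Out/Lo, M/r/In/Mid, M/r/In/Lo, M/r/Stay/Mid, M/r/Stay/Lo, M/t/Out/Mid, M/t/Out/Lo, M/t/In/Mid, M/t/In/Lo, M/t/Stay/Mid, M/t/Stay/Lo.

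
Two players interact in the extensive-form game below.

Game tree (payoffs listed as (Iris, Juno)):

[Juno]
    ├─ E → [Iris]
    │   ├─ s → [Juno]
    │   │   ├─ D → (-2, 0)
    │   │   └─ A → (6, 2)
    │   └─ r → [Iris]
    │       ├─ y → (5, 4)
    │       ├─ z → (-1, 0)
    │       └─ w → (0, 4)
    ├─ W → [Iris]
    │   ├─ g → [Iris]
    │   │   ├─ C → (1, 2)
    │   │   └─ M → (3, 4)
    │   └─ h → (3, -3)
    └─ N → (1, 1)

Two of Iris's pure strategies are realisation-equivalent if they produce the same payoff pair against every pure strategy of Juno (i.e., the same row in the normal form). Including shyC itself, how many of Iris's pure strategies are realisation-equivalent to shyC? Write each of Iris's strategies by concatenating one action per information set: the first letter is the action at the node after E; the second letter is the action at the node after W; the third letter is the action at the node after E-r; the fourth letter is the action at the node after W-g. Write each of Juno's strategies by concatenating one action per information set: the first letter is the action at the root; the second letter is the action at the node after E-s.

Row for shyC (columns ED, EA, WD, WA, ND, NA): (-2,0) (6,2) (3,-3) (3,-3) (1,1) (1,1).
Under shyC, Iris's choice at the node after E-r and at the node after W-g can never be reached regardless of what Juno does, so varying those choices leaves every outcome unchanged.
Holding the reachable choices fixed and varying the unreachable ones freely already gives 3 × 2 = 6 equivalent strategies.
No other strategy reproduces this row, so those 6 are the full class: shyC, shyM, shzC, shzM, shwC, shwM.

6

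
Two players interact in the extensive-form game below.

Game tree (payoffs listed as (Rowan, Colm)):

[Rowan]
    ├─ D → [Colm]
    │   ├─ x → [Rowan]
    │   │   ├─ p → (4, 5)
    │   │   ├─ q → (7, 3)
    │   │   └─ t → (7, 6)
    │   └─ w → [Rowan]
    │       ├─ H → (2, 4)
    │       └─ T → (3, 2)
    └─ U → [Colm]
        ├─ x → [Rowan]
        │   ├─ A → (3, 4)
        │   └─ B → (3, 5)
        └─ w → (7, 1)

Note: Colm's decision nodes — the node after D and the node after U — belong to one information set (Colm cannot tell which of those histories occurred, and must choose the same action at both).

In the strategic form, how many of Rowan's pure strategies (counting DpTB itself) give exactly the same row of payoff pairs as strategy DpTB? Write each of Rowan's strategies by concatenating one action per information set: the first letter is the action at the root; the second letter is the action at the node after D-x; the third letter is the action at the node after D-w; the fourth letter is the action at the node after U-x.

Row for DpTB (columns x, w): (4,5) (3,2).
Under DpTB, Rowan's choice at the node after U-x can never be reached regardless of what Colm does, so varying those choices leaves every outcome unchanged.
Holding the reachable choices fixed and varying the unreachable one freely already gives 2 equivalent strategies.
No other strategy reproduces this row, so those 2 are the full class: DpTA, DpTB.

2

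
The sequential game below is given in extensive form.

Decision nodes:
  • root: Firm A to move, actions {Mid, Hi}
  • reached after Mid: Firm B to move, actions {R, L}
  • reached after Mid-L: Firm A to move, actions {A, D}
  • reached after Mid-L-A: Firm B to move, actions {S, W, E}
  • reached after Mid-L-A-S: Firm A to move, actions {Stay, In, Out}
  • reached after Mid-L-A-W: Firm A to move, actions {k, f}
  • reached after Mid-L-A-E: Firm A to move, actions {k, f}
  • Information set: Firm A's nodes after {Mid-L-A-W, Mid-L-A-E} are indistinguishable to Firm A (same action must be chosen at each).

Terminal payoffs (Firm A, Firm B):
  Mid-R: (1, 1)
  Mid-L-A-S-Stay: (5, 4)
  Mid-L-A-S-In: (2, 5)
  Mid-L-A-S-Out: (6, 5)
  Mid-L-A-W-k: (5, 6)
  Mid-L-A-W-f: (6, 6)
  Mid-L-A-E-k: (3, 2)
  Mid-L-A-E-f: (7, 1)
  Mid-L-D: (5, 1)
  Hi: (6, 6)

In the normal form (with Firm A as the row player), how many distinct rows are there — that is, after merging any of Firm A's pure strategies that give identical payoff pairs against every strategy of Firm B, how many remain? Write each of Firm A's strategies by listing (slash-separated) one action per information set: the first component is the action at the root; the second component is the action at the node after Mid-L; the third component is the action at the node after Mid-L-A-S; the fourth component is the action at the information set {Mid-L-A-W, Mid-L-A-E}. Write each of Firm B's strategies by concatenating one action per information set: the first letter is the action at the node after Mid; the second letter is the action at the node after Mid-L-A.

Firm A has 24 pure strategies: Mid/A/Stay/k, Mid/A/Stay/f, Mid/A/In/k, Mid/A/In/f, Mid/A/Out/k, Mid/A/Out/f, Mid/D/Stay/k, Mid/D/Stay/f, Mid/D/In/k, Mid/D/In/f, Mid/D/Out/k, Mid/D/Out/f, Hi/A/Stay/k, Hi/A/Stay/f, Hi/A/In/k, Hi/A/In/f, Hi/A/Out/k, Hi/A/Out/f, Hi/D/Stay/k, Hi/D/Stay/f, Hi/D/In/k, Hi/D/In/f, Hi/D/Out/k, Hi/D/Out/f. Columns: RS, RW, RE, LS, LW, LE.
{Mid/A/Stay/k} → row (1,1) (1,1) (1,1) (5,4) (5,6) (3,2)
{Mid/A/Stay/f} → row (1,1) (1,1) (1,1) (5,4) (6,6) (7,1)
{Mid/A/In/k} → row (1,1) (1,1) (1,1) (2,5) (5,6) (3,2)
{Mid/A/In/f} → row (1,1) (1,1) (1,1) (2,5) (6,6) (7,1)
{Mid/A/Out/k} → row (1,1) (1,1) (1,1) (6,5) (5,6) (3,2)
{Mid/A/Out/f} → row (1,1) (1,1) (1,1) (6,5) (6,6) (7,1)
{Mid/D/Stay/k, Mid/D/Stay/f, Mid/D/In/k, Mid/D/In/f, Mid/D/Out/k, Mid/D/Out/f} → row (1,1) (1,1) (1,1) (5,1) (5,1) (5,1)
{Hi/A/Stay/k, Hi/A/Stay/f, Hi/A/In/k, Hi/A/In/f, Hi/A/Out/k, Hi/A/Out/f, Hi/D/Stay/k, Hi/D/Stay/f, Hi/D/In/k, Hi/D/In/f, Hi/D/Out/k, Hi/D/Out/f} → row (6,6) (6,6) (6,6) (6,6) (6,6) (6,6)
That's 8 distinct rows out of 24 strategies.

8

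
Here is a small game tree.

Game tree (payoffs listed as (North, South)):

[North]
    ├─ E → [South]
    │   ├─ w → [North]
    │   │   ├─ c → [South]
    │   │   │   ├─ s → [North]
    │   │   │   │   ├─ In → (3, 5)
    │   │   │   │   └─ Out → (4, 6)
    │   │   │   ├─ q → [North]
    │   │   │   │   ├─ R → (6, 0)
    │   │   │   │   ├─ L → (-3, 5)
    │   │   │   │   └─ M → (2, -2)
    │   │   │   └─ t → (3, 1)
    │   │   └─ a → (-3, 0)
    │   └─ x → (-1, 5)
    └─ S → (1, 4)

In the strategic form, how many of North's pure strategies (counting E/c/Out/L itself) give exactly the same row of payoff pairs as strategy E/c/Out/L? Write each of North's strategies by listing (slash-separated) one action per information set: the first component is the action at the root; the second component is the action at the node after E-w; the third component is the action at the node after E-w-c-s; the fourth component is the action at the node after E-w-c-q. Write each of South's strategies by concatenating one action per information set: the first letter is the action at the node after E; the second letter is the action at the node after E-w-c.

Row for E/c/Out/L (columns ws, wq, wt, xs, xq, xt): (4,6) (-3,5) (3,1) (-1,5) (-1,5) (-1,5).
Every one of North's information sets is on the play path for some reply by South when North follows E/c/Out/L.
Changing the action at any of them therefore changes at least one column, so only E/c/Out/L itself gives this row.

1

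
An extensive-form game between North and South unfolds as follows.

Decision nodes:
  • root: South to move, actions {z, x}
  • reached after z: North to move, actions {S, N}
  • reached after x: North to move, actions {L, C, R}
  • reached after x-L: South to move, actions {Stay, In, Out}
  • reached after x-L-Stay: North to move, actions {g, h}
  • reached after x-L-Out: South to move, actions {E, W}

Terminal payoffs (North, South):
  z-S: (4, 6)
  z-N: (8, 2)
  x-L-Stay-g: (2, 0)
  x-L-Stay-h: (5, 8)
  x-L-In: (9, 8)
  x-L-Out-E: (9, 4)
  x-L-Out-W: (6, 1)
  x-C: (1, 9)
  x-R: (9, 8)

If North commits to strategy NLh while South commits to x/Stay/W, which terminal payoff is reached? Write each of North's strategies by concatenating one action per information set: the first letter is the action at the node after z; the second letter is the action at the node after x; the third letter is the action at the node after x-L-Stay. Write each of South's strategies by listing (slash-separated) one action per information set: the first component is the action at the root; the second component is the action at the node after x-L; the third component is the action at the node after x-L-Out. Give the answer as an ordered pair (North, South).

Trace the play path from the root:
  South plays x
  North plays L at [x]
  South plays Stay at [x-L]
  North plays h at [x-L-Stay]
→ terminal payoff (5, 8).
(North's choice at the node after z is never reached on this path, so it doesn't affect the outcome.)

(5, 8)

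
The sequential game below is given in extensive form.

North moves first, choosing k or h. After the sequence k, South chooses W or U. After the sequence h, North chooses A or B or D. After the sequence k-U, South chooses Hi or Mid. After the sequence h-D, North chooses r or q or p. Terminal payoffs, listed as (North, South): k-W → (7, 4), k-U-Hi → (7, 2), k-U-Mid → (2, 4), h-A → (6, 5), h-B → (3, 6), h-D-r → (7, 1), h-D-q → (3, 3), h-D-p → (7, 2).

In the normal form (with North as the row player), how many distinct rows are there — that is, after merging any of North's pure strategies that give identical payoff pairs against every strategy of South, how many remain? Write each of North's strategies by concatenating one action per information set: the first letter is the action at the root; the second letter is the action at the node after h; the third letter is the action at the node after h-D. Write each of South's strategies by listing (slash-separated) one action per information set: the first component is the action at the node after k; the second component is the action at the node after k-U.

6

North has 18 pure strategies: kAr, kAq, kAp, kBr, kBq, kBp, kDr, kDq, kDp, hAr, hAq, hAp, hBr, hBq, hBp, hDr, hDq, hDp. Columns: W/Hi, W/Mid, U/Hi, U/Mid.
{kAr, kAq, kAp, kBr, kBq, kBp, kDr, kDq, kDp} → row (7,4) (7,4) (7,2) (2,4)
{hAr, hAq, hAp} → row (6,5) (6,5) (6,5) (6,5)
{hBr, hBq, hBp} → row (3,6) (3,6) (3,6) (3,6)
{hDr} → row (7,1) (7,1) (7,1) (7,1)
{hDq} → row (3,3) (3,3) (3,3) (3,3)
{hDp} → row (7,2) (7,2) (7,2) (7,2)
That's 6 distinct rows out of 18 strategies.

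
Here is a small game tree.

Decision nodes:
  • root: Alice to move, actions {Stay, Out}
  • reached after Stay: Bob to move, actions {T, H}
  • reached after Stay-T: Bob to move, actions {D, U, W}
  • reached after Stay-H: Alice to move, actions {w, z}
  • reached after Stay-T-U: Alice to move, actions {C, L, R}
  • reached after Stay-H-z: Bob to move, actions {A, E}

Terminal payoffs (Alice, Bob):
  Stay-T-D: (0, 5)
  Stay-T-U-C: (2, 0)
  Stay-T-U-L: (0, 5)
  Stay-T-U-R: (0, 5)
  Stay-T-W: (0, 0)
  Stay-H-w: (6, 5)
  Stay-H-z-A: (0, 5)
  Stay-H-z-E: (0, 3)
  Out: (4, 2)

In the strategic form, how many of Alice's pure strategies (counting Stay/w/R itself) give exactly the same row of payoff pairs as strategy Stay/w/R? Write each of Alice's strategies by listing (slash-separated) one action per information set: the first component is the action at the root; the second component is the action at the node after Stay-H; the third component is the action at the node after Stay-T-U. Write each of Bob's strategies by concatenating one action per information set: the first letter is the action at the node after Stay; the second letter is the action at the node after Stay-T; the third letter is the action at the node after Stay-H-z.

Row for Stay/w/R (columns TDA, TDE, TUA, TUE, TWA, TWE, HDA, HDE, HUA, HUE, HWA, HWE): (0,5) (0,5) (0,5) (0,5) (0,0) (0,0) (6,5) (6,5) (6,5) (6,5) (6,5) (6,5).
Every one of Alice's information sets is on the play path for some reply by Bob when Alice follows Stay/w/R.
Even so, Stay/w/L happens to produce the same payoff in every column — so 2 strategies share this row.

2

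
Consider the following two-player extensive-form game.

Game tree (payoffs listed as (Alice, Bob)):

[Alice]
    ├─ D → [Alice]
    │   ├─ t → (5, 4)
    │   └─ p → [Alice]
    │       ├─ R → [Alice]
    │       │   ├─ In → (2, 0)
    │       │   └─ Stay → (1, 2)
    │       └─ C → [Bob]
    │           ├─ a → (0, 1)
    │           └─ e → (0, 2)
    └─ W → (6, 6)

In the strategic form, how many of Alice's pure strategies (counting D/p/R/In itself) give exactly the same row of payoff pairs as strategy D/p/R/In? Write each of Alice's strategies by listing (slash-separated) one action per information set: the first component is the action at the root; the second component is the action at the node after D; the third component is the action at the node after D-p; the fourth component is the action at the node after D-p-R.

Row for D/p/R/In (columns a, e): (2,0) (2,0).
Every one of Alice's information sets is on the play path for some reply by Bob when Alice follows D/p/R/In.
Changing the action at any of them therefore changes at least one column, so only D/p/R/In itself gives this row.

1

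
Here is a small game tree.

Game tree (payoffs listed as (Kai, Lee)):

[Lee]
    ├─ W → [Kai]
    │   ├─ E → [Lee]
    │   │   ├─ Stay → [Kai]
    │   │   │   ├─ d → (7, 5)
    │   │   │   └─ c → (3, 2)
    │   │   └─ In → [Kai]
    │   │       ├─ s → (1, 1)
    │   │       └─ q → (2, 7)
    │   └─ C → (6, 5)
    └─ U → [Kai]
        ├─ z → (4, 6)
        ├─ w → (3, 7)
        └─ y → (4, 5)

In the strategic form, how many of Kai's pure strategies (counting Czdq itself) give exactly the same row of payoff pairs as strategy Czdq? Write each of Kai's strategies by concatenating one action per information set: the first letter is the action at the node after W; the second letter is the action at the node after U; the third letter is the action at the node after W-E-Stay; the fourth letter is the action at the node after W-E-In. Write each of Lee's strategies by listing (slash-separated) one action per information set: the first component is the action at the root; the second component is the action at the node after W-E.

4

Row for Czdq (columns W/Stay, W/In, U/Stay, U/In): (6,5) (6,5) (4,6) (4,6).
Under Czdq, Kai's choice at the node after W-E-Stay and at the node after W-E-In can never be reached regardless of what Lee does, so varying those choices leaves every outcome unchanged.
Holding the reachable choices fixed and varying the unreachable ones freely already gives 2 × 2 = 4 equivalent strategies.
No other strategy reproduces this row, so those 4 are the full class: Czds, Czdq, Czcs, Czcq.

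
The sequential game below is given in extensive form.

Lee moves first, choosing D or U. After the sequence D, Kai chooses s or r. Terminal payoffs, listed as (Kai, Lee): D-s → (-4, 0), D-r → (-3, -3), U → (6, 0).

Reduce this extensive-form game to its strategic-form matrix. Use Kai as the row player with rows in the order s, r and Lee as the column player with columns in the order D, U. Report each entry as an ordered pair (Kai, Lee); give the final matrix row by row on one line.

            D        U
   s   (-4,0)    (6,0)
   r  (-3,-3)    (6,0)

s: (-4,0) (6,0) | r: (-3,-3) (6,0)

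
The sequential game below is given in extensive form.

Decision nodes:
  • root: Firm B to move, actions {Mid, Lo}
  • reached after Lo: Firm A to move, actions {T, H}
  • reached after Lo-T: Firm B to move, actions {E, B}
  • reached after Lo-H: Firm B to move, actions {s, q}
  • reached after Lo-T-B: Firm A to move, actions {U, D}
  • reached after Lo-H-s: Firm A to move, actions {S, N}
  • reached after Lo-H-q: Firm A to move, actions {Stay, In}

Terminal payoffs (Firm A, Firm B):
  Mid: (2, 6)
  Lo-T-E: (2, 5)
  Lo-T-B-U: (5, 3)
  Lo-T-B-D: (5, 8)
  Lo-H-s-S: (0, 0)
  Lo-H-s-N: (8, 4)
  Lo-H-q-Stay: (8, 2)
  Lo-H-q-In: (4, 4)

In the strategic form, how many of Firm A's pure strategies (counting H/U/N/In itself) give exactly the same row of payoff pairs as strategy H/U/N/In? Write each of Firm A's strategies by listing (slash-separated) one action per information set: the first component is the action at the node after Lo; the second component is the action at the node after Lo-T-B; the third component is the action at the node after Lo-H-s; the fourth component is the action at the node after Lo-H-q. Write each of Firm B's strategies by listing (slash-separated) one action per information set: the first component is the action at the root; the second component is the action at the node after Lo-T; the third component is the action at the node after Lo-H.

Row for H/U/N/In (columns Mid/E/s, Mid/E/q, Mid/B/s, Mid/B/q, Lo/E/s, Lo/E/q, Lo/B/s, Lo/B/q): (2,6) (2,6) (2,6) (2,6) (8,4) (4,4) (8,4) (4,4).
Under H/U/N/In, Firm A's choice at the node after Lo-T-B can never be reached regardless of what Firm B does, so varying those choices leaves every outcome unchanged.
Holding the reachable choices fixed and varying the unreachable one freely already gives 2 equivalent strategies.
No other strategy reproduces this row, so those 2 are the full class: H/U/N/In, H/D/N/In.

2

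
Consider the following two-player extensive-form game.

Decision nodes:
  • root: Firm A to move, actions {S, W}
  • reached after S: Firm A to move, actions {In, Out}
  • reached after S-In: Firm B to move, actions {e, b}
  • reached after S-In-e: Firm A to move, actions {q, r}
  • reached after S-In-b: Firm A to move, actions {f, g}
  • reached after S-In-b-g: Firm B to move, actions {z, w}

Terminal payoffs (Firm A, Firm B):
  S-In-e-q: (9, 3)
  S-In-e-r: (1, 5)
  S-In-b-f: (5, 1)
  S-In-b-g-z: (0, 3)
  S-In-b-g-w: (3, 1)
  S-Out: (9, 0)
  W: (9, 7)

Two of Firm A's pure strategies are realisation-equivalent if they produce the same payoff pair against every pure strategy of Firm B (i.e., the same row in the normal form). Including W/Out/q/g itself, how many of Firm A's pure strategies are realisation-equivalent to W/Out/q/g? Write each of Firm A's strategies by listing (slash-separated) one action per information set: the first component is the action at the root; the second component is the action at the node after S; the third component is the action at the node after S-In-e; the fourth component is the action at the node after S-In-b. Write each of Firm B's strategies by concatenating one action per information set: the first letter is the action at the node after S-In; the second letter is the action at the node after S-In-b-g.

8

Row for W/Out/q/g (columns ez, ew, bz, bw): (9,7) (9,7) (9,7) (9,7).
Under W/Out/q/g, Firm A's choice at the node after S and at the node after S-In-e and at the node after S-In-b can never be reached regardless of what Firm B does, so varying those choices leaves every outcome unchanged.
Holding the reachable choices fixed and varying the unreachable ones freely already gives 2 × 2 × 2 = 8 equivalent strategies.
No other strategy reproduces this row, so those 8 are the full class: W/In/q/f, W/In/q/g, W/In/r/f, W/In/r/g, W/Out/q/f, W/Out/q/g, W/Out/r/f, W/Out/r/g.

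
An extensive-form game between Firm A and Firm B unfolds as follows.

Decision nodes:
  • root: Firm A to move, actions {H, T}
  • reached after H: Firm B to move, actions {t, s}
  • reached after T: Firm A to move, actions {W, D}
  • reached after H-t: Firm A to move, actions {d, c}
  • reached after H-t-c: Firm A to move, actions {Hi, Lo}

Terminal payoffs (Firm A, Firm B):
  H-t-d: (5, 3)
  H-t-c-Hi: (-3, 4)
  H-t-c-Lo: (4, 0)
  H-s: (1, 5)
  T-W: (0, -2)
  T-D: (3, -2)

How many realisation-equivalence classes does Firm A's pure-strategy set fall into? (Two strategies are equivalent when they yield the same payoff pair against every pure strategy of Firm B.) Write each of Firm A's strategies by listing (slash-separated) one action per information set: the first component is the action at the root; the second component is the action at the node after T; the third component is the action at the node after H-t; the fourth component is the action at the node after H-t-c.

Firm A has 16 pure strategies: H/W/d/Hi, H/W/d/Lo, H/W/c/Hi, H/W/c/Lo, H/D/d/Hi, H/D/d/Lo, H/D/c/Hi, H/D/c/Lo, T/W/d/Hi, T/W/d/Lo, T/W/c/Hi, T/W/c/Lo, T/D/d/Hi, T/D/d/Lo, T/D/c/Hi, T/D/c/Lo. Columns: t, s.
{H/W/d/Hi, H/W/d/Lo, H/D/d/Hi, H/D/d/Lo} → row (5,3) (1,5)
{H/W/c/Hi, H/D/c/Hi} → row (-3,4) (1,5)
{H/W/c/Lo, H/D/c/Lo} → row (4,0) (1,5)
{T/W/d/Hi, T/W/d/Lo, T/W/c/Hi, T/W/c/Lo} → row (0,-2) (0,-2)
{T/D/d/Hi, T/D/d/Lo, T/D/c/Hi, T/D/c/Lo} → row (3,-2) (3,-2)
That's 5 distinct rows out of 16 strategies.

5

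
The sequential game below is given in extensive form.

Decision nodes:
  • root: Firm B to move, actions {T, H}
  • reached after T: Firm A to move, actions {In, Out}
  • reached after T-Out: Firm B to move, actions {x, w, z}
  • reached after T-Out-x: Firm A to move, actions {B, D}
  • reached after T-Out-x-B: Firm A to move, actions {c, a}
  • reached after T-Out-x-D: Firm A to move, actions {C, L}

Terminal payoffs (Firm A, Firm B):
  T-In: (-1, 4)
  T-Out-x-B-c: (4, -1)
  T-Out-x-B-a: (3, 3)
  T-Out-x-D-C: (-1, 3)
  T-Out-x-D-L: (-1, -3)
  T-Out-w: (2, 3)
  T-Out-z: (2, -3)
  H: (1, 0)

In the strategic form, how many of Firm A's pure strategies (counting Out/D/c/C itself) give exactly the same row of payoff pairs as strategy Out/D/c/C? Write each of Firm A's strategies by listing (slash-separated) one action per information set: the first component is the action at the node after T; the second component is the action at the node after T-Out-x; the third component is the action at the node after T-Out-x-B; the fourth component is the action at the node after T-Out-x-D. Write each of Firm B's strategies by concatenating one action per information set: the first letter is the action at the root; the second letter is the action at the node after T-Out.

2

Row for Out/D/c/C (columns Tx, Tw, Tz, Hx, Hw, Hz): (-1,3) (2,3) (2,-3) (1,0) (1,0) (1,0).
Under Out/D/c/C, Firm A's choice at the node after T-Out-x-B can never be reached regardless of what Firm B does, so varying those choices leaves every outcome unchanged.
Holding the reachable choices fixed and varying the unreachable one freely already gives 2 equivalent strategies.
No other strategy reproduces this row, so those 2 are the full class: Out/D/c/C, Out/D/a/C.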